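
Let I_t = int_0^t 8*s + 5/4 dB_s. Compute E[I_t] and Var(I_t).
E[I_t] = 0; Var(I_t) = t*(1024*t^2 + 480*t + 75)/48

The Itô integral of a deterministic integrand f(s) has mean 0 because each increment f(s) * (B_{s+ds} - B_s) has mean 0. By the Itô isometry:
  Var( int_0^t f(s) dB_s ) = E[ (int_0^t f(s) dB_s)^2 ] = int_0^t f(s)^2 ds.
Here f(s) = 8*s + 5/4, so f(s)^2 = (32*s + 5)^2/16. Integrate:
  int_0^t ((32*s + 5)^2/16) ds = t*(1024*t^2 + 480*t + 75)/48.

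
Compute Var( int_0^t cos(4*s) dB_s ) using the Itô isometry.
Var = t/2 + sin(4*t)*cos(4*t)/8

The Itô integral of a deterministic integrand f(s) has mean 0 because each increment f(s) * (B_{s+ds} - B_s) has mean 0. By the Itô isometry:
  Var( int_0^t f(s) dB_s ) = E[ (int_0^t f(s) dB_s)^2 ] = int_0^t f(s)^2 ds.
Here f(s) = cos(4*s), so f(s)^2 = cos(4*s)^2. Integrate:
  int_0^t (cos(4*s)^2) ds = t/2 + sin(4*t)*cos(4*t)/8.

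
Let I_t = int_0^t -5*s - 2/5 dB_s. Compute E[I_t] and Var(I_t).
E[I_t] = 0; Var(I_t) = t*(625*t^2 + 150*t + 12)/75

The Itô integral of a deterministic integrand f(s) has mean 0 because each increment f(s) * (B_{s+ds} - B_s) has mean 0. By the Itô isometry:
  Var( int_0^t f(s) dB_s ) = E[ (int_0^t f(s) dB_s)^2 ] = int_0^t f(s)^2 ds.
Here f(s) = -5*s - 2/5, so f(s)^2 = (25*s + 2)^2/25. Integrate:
  int_0^t ((25*s + 2)^2/25) ds = t*(625*t^2 + 150*t + 12)/75.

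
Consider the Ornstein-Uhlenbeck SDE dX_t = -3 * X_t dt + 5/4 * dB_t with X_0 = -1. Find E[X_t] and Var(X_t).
E[X_t] = -exp(-3*t); Var(X_t) = 25/96 - 25*exp(-6*t)/96

The OU SDE dX = -theta X dt + sigma dB admits the integrating factor exp(theta t): d(exp(theta t) X_t) = sigma exp(theta t) dB_t. Integrating from 0 to t:
  X_t = x_0 * exp(-theta t) + sigma * int_0^t exp(-theta (t-s)) dB_s.
The Itô integral has mean 0 and (by the Itô isometry) variance sigma^2 * int_0^t exp(-2 theta (t - s)) ds = sigma^2 * (1 - exp(-2 theta t)) / (2 theta).
With theta = 3, sigma = 5/4, x_0 = -1:
  E[X_t] = -1 * exp(-3 t) = -exp(-3*t)
  Var(X_t) = (5/4)^2 * (1 - exp(-2*3 t)) / (2 * 3) = 25/96 - 25*exp(-6*t)/96.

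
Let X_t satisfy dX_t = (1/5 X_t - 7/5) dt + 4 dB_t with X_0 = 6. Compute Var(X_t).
Var(X_t) = 40*exp(2*t/5) - 40

The variance V(t) = Var(X_t) satisfies V'(t) = 2 a V(t) + c^2 with V(0) = 0 (drift coefficient is linear in X, diffusion is constant). With a = 1/5, c = 4, the solution is
  V(t) = (c^2 / (2 a)) * (exp(2 a t) - 1)
       = (4^2 / (2*(1/5))) * (exp((2/5) t) - 1)
       = 40*exp(2*t/5) - 40.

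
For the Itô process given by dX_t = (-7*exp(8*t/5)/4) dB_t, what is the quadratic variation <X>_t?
<X>_t = 245*exp(16*t/5)/256 - 245/256

For an Itô process dX_t = a(t) dt + b(t) dB_t, the quadratic variation is <X>_t = int_0^t b(s)^2 ds (the drift term does not contribute). Here b(s) = -7*exp(8*s/5)/4, so
  b(s)^2 = 49*exp(16*s/5)/16.
Integrating from 0 to t:
  <X>_t = int_0^t (49*exp(16*s/5)/16) ds = 245*exp(16*t/5)/256 - 245/256.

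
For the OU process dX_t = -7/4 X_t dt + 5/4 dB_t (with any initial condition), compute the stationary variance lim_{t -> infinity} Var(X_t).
lim Var(X_t) = 25/56

The OU SDE dX = -theta X dt + sigma dB admits the integrating factor exp(theta t): d(exp(theta t) X_t) = sigma exp(theta t) dB_t. Integrating from 0 to t gives X_t = x_0 * exp(-theta t) + sigma * int_0^t exp(-theta (t-s)) dB_s for any initial x_0. The Itô integral has variance (by the Itô isometry) sigma^2 * int_0^t exp(-2 theta (t - s)) ds = sigma^2 * (1 - exp(-2 theta t)) / (2 theta), independent of x_0.
With theta = 7/4, sigma = 5/4:
  Var(X_t) = (5/4)^2 * (1 - exp(-2*7/4 t)) / (2 * 7/4) = 25/56 - 25*exp(-7*t/2)/56.
As t -> infinity, exp(-2*7/4 t) -> 0, so the stationary variance is sigma^2 / (2 theta) = 25/56.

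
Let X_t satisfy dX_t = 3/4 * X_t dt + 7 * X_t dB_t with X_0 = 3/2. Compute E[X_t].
E[X_t] = 3*exp(3*t/4)/2

For GBM dX = mu X dt + sigma X dB with X_0 = x_0, apply Itô to Y = log X: dY = (mu - sigma^2/2) dt + sigma dB, so Y_t = log(x_0) + (mu - sigma^2/2) t + sigma B_t and hence X_t = x_0 * exp((mu - sigma^2/2) t + sigma B_t).
With mu = 3/4, sigma = 7, x_0 = 3/2, this gives:
  X_t = 3/2 * exp((-95/4) * t + (7) * B_t).
Since sigma*B_t ~ Normal(0, sigma^2 t), E[exp(sigma*B_t)] = exp(sigma^2 t / 2); so E[X_t] = x_0 * exp((mu - sigma^2/2) t) * exp(sigma^2 t / 2) = x_0 * exp(mu t) = 3*exp(3*t/4)/2.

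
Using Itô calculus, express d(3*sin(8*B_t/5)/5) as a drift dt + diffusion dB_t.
d(3*sin(8*B_t/5)/5) = (-96*sin(8*B_t/5)/125) dt + (24*cos(8*B_t/5)/25) dB_t

Itô's formula for f(B_t) gives d f(B_t) = f'(B_t) dB_t + (1/2) f''(B_t) dt. Compute derivatives of f(x) = 3*sin(8*x/5)/5:
  f'(x)  = 24*cos(8*x/5)/25
  f''(x) = -192*sin(8*x/5)/125
Substitute x = B_t and multiply the f'' term by 1/2:
  drift     = (1/2) * (-192*sin(8*x/5)/125) evaluated at B_t = -96*sin(8*B_t/5)/125
  diffusion = (24*cos(8*x/5)/25) evaluated at B_t = 24*cos(8*B_t/5)/25
Therefore d(3*sin(8*B_t/5)/5) = (-96*sin(8*B_t/5)/125) dt + (24*cos(8*B_t/5)/25) dB_t.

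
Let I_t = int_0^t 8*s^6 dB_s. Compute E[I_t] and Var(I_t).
E[I_t] = 0; Var(I_t) = 64*t^13/13

The Itô integral of a deterministic integrand f(s) has mean 0 because each increment f(s) * (B_{s+ds} - B_s) has mean 0. By the Itô isometry:
  Var( int_0^t f(s) dB_s ) = E[ (int_0^t f(s) dB_s)^2 ] = int_0^t f(s)^2 ds.
Here f(s) = 8*s^6, so f(s)^2 = 64*s^12. Integrate:
  int_0^t (64*s^12) ds = 64*t^13/13.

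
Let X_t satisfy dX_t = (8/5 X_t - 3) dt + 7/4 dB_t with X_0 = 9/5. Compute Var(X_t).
Var(X_t) = 245*exp(16*t/5)/256 - 245/256

The variance V(t) = Var(X_t) satisfies V'(t) = 2 a V(t) + c^2 with V(0) = 0 (drift coefficient is linear in X, diffusion is constant). With a = 8/5, c = 7/4, the solution is
  V(t) = (c^2 / (2 a)) * (exp(2 a t) - 1)
       = ((7/4)^2 / (2*(8/5))) * (exp((16/5) t) - 1)
       = 245*exp(16*t/5)/256 - 245/256.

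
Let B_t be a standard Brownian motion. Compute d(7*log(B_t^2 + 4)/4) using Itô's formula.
d(7*log(B_t^2 + 4)/4) = (7*(4 - B_t^2)/(4*(B_t^2 + 4)^2)) dt + (7*B_t/(2*(B_t^2 + 4))) dB_t

Itô's formula for f(B_t) gives d f(B_t) = f'(B_t) dB_t + (1/2) f''(B_t) dt. Compute derivatives of f(x) = 7*log(x^2 + 4)/4:
  f'(x)  = 7*x/(2*(x^2 + 4))
  f''(x) = 7*(4 - x^2)/(2*(x^2 + 4)^2)
Substitute x = B_t and multiply the f'' term by 1/2:
  drift     = (1/2) * (7*(4 - x^2)/(2*(x^2 + 4)^2)) evaluated at B_t = 7*(4 - B_t^2)/(4*(B_t^2 + 4)^2)
  diffusion = (7*x/(2*(x^2 + 4))) evaluated at B_t = 7*B_t/(2*(B_t^2 + 4))
Therefore d(7*log(B_t^2 + 4)/4) = (7*(4 - B_t^2)/(4*(B_t^2 + 4)^2)) dt + (7*B_t/(2*(B_t^2 + 4))) dB_t.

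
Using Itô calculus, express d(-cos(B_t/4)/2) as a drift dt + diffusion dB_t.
d(-cos(B_t/4)/2) = (cos(B_t/4)/64) dt + (sin(B_t/4)/8) dB_t

Itô's formula for f(B_t) gives d f(B_t) = f'(B_t) dB_t + (1/2) f''(B_t) dt. Compute derivatives of f(x) = -cos(x/4)/2:
  f'(x)  = sin(x/4)/8
  f''(x) = cos(x/4)/32
Substitute x = B_t and multiply the f'' term by 1/2:
  drift     = (1/2) * (cos(x/4)/32) evaluated at B_t = cos(B_t/4)/64
  diffusion = (sin(x/4)/8) evaluated at B_t = sin(B_t/4)/8
Therefore d(-cos(B_t/4)/2) = (cos(B_t/4)/64) dt + (sin(B_t/4)/8) dB_t.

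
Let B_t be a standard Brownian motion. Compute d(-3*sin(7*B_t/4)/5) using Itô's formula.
d(-3*sin(7*B_t/4)/5) = (147*sin(7*B_t/4)/160) dt + (-21*cos(7*B_t/4)/20) dB_t

Itô's formula for f(B_t) gives d f(B_t) = f'(B_t) dB_t + (1/2) f''(B_t) dt. Compute derivatives of f(x) = -3*sin(7*x/4)/5:
  f'(x)  = -21*cos(7*x/4)/20
  f''(x) = 147*sin(7*x/4)/80
Substitute x = B_t and multiply the f'' term by 1/2:
  drift     = (1/2) * (147*sin(7*x/4)/80) evaluated at B_t = 147*sin(7*B_t/4)/160
  diffusion = (-21*cos(7*x/4)/20) evaluated at B_t = -21*cos(7*B_t/4)/20
Therefore d(-3*sin(7*B_t/4)/5) = (147*sin(7*B_t/4)/160) dt + (-21*cos(7*B_t/4)/20) dB_t.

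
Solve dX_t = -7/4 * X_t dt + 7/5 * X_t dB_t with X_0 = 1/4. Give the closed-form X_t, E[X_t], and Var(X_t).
X_t = 1/4 * exp((-273/100) t + (7/5) B_t); E[X_t] = exp(-7*t/4)/4; Var(X_t) = (exp(49*t/25) - 1)*exp(-7*t/2)/16

For GBM dX = mu X dt + sigma X dB with X_0 = x_0, apply Itô to Y = log X: dY = (mu - sigma^2/2) dt + sigma dB, so Y_t = log(x_0) + (mu - sigma^2/2) t + sigma B_t and hence X_t = x_0 * exp((mu - sigma^2/2) t + sigma B_t).
With mu = -7/4, sigma = 7/5, x_0 = 1/4, this gives:
  X_t = 1/4 * exp((-273/100) * t + (7/5) * B_t).
Since sigma*B_t ~ Normal(0, sigma^2 t), E[exp(sigma*B_t)] = exp(sigma^2 t / 2); so E[X_t] = x_0 * exp((mu - sigma^2/2) t) * exp(sigma^2 t / 2) = x_0 * exp(mu t) = exp(-7*t/4)/4.
Var(X_t) = E[X_t^2] - (E[X_t])^2 = x_0^2 * exp(2 mu t) * (exp(sigma^2 t) - 1) = (exp(49*t/25) - 1)*exp(-7*t/2)/16.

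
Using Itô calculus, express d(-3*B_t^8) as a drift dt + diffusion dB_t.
d(-3*B_t^8) = (-84*B_t^6) dt + (-24*B_t^7) dB_t

Itô's formula for f(B_t) gives d f(B_t) = f'(B_t) dB_t + (1/2) f''(B_t) dt. Compute derivatives of f(x) = -3*x^8:
  f'(x)  = -24*x^7
  f''(x) = -168*x^6
Substitute x = B_t and multiply the f'' term by 1/2:
  drift     = (1/2) * (-168*x^6) evaluated at B_t = -84*B_t^6
  diffusion = (-24*x^7) evaluated at B_t = -24*B_t^7
Therefore d(-3*B_t^8) = (-84*B_t^6) dt + (-24*B_t^7) dB_t.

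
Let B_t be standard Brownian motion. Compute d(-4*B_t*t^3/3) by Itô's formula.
d(-4*B_t*t^3/3) = (-4*B_t*t^2) dt + (-4*t^3/3) dB_t

Itô's formula for f(t, x): d f(t, B_t) = (f_t + (1/2) f_xx) dt + f_x dB_t. Compute partials of f(t, x) = -4*t^3*x/3:
  f_t(t,x)  = -4*t^2*x
  f_x(t,x)  = -4*t^3/3
  f_xx(t,x) = 0
Assemble drift = f_t + (1/2) f_xx = -4*t^2*x and diffusion = f_x = -4*t^3/3. Substituting x = B_t:
  d(-4*B_t*t^3/3) = (-4*B_t*t^2) dt + (-4*t^3/3) dB_t.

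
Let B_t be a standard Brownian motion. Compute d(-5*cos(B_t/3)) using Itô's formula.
d(-5*cos(B_t/3)) = (5*cos(B_t/3)/18) dt + (5*sin(B_t/3)/3) dB_t

Itô's formula for f(B_t) gives d f(B_t) = f'(B_t) dB_t + (1/2) f''(B_t) dt. Compute derivatives of f(x) = -5*cos(x/3):
  f'(x)  = 5*sin(x/3)/3
  f''(x) = 5*cos(x/3)/9
Substitute x = B_t and multiply the f'' term by 1/2:
  drift     = (1/2) * (5*cos(x/3)/9) evaluated at B_t = 5*cos(B_t/3)/18
  diffusion = (5*sin(x/3)/3) evaluated at B_t = 5*sin(B_t/3)/3
Therefore d(-5*cos(B_t/3)) = (5*cos(B_t/3)/18) dt + (5*sin(B_t/3)/3) dB_t.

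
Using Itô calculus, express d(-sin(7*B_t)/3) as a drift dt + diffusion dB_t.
d(-sin(7*B_t)/3) = (49*sin(7*B_t)/6) dt + (-7*cos(7*B_t)/3) dB_t

Itô's formula for f(B_t) gives d f(B_t) = f'(B_t) dB_t + (1/2) f''(B_t) dt. Compute derivatives of f(x) = -sin(7*x)/3:
  f'(x)  = -7*cos(7*x)/3
  f''(x) = 49*sin(7*x)/3
Substitute x = B_t and multiply the f'' term by 1/2:
  drift     = (1/2) * (49*sin(7*x)/3) evaluated at B_t = 49*sin(7*B_t)/6
  diffusion = (-7*cos(7*x)/3) evaluated at B_t = -7*cos(7*B_t)/3
Therefore d(-sin(7*B_t)/3) = (49*sin(7*B_t)/6) dt + (-7*cos(7*B_t)/3) dB_t.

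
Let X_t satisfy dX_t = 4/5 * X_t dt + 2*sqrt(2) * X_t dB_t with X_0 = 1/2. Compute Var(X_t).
Var(X_t) = (exp(8*t) - 1)*exp(8*t/5)/4

For GBM dX = mu X dt + sigma X dB with X_0 = x_0, apply Itô to Y = log X: dY = (mu - sigma^2/2) dt + sigma dB, so Y_t = log(x_0) + (mu - sigma^2/2) t + sigma B_t and hence X_t = x_0 * exp((mu - sigma^2/2) t + sigma B_t).
With mu = 4/5, sigma = 2*sqrt(2), x_0 = 1/2, this gives:
  X_t = 1/2 * exp((-16/5) * t + (2*sqrt(2)) * B_t).
Since sigma*B_t ~ Normal(0, sigma^2 t), E[exp(sigma*B_t)] = exp(sigma^2 t / 2); so E[X_t] = x_0 * exp((mu - sigma^2/2) t) * exp(sigma^2 t / 2) = x_0 * exp(mu t) = exp(4*t/5)/2.
Var(X_t) = E[X_t^2] - (E[X_t])^2 = x_0^2 * exp(2 mu t) * (exp(sigma^2 t) - 1) = (exp(8*t) - 1)*exp(8*t/5)/4.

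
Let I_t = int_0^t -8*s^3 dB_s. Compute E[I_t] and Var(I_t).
E[I_t] = 0; Var(I_t) = 64*t^7/7

The Itô integral of a deterministic integrand f(s) has mean 0 because each increment f(s) * (B_{s+ds} - B_s) has mean 0. By the Itô isometry:
  Var( int_0^t f(s) dB_s ) = E[ (int_0^t f(s) dB_s)^2 ] = int_0^t f(s)^2 ds.
Here f(s) = -8*s^3, so f(s)^2 = 64*s^6. Integrate:
  int_0^t (64*s^6) ds = 64*t^7/7.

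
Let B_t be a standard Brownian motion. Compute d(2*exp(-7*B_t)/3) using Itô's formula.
d(2*exp(-7*B_t)/3) = (49*exp(-7*B_t)/3) dt + (-14*exp(-7*B_t)/3) dB_t

Itô's formula for f(B_t) gives d f(B_t) = f'(B_t) dB_t + (1/2) f''(B_t) dt. Compute derivatives of f(x) = 2*exp(-7*x)/3:
  f'(x)  = -14*exp(-7*x)/3
  f''(x) = 98*exp(-7*x)/3
Substitute x = B_t and multiply the f'' term by 1/2:
  drift     = (1/2) * (98*exp(-7*x)/3) evaluated at B_t = 49*exp(-7*B_t)/3
  diffusion = (-14*exp(-7*x)/3) evaluated at B_t = -14*exp(-7*B_t)/3
Therefore d(2*exp(-7*B_t)/3) = (49*exp(-7*B_t)/3) dt + (-14*exp(-7*B_t)/3) dB_t.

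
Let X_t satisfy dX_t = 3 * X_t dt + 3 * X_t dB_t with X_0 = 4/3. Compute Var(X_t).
Var(X_t) = 16*(exp(9*t) - 1)*exp(6*t)/9

For GBM dX = mu X dt + sigma X dB with X_0 = x_0, apply Itô to Y = log X: dY = (mu - sigma^2/2) dt + sigma dB, so Y_t = log(x_0) + (mu - sigma^2/2) t + sigma B_t and hence X_t = x_0 * exp((mu - sigma^2/2) t + sigma B_t).
With mu = 3, sigma = 3, x_0 = 4/3, this gives:
  X_t = 4/3 * exp((-3/2) * t + (3) * B_t).
Since sigma*B_t ~ Normal(0, sigma^2 t), E[exp(sigma*B_t)] = exp(sigma^2 t / 2); so E[X_t] = x_0 * exp((mu - sigma^2/2) t) * exp(sigma^2 t / 2) = x_0 * exp(mu t) = 4*exp(3*t)/3.
Var(X_t) = E[X_t^2] - (E[X_t])^2 = x_0^2 * exp(2 mu t) * (exp(sigma^2 t) - 1) = 16*(exp(9*t) - 1)*exp(6*t)/9.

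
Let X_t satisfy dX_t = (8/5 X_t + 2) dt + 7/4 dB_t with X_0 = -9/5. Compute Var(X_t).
Var(X_t) = 245*exp(16*t/5)/256 - 245/256

The variance V(t) = Var(X_t) satisfies V'(t) = 2 a V(t) + c^2 with V(0) = 0 (drift coefficient is linear in X, diffusion is constant). With a = 8/5, c = 7/4, the solution is
  V(t) = (c^2 / (2 a)) * (exp(2 a t) - 1)
       = ((7/4)^2 / (2*(8/5))) * (exp((16/5) t) - 1)
       = 245*exp(16*t/5)/256 - 245/256.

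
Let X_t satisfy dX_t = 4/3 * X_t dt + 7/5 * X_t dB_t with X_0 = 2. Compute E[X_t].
E[X_t] = 2*exp(4*t/3)

For GBM dX = mu X dt + sigma X dB with X_0 = x_0, apply Itô to Y = log X: dY = (mu - sigma^2/2) dt + sigma dB, so Y_t = log(x_0) + (mu - sigma^2/2) t + sigma B_t and hence X_t = x_0 * exp((mu - sigma^2/2) t + sigma B_t).
With mu = 4/3, sigma = 7/5, x_0 = 2, this gives:
  X_t = 2 * exp((53/150) * t + (7/5) * B_t).
Since sigma*B_t ~ Normal(0, sigma^2 t), E[exp(sigma*B_t)] = exp(sigma^2 t / 2); so E[X_t] = x_0 * exp((mu - sigma^2/2) t) * exp(sigma^2 t / 2) = x_0 * exp(mu t) = 2*exp(4*t/3).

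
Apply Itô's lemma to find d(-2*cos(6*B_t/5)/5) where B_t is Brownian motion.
d(-2*cos(6*B_t/5)/5) = (36*cos(6*B_t/5)/125) dt + (12*sin(6*B_t/5)/25) dB_t

Itô's formula for f(B_t) gives d f(B_t) = f'(B_t) dB_t + (1/2) f''(B_t) dt. Compute derivatives of f(x) = -2*cos(6*x/5)/5:
  f'(x)  = 12*sin(6*x/5)/25
  f''(x) = 72*cos(6*x/5)/125
Substitute x = B_t and multiply the f'' term by 1/2:
  drift     = (1/2) * (72*cos(6*x/5)/125) evaluated at B_t = 36*cos(6*B_t/5)/125
  diffusion = (12*sin(6*x/5)/25) evaluated at B_t = 12*sin(6*B_t/5)/25
Therefore d(-2*cos(6*B_t/5)/5) = (36*cos(6*B_t/5)/125) dt + (12*sin(6*B_t/5)/25) dB_t.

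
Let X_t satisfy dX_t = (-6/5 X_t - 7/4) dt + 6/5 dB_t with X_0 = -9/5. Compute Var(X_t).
Var(X_t) = 3/5 - 3*exp(-12*t/5)/5

The variance V(t) = Var(X_t) satisfies V'(t) = 2 a V(t) + c^2 with V(0) = 0 (drift coefficient is linear in X, diffusion is constant). With a = -6/5, c = 6/5, the solution is
  V(t) = (c^2 / (2 a)) * (exp(2 a t) - 1)
       = ((6/5)^2 / (2*(-6/5))) * (exp((-12/5) t) - 1)
       = 3/5 - 3*exp(-12*t/5)/5.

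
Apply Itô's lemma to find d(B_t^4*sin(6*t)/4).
d(B_t^4*sin(6*t)/4) = (3*B_t^2*(B_t^2*cos(6*t) + sin(6*t))/2) dt + (B_t^3*sin(6*t)) dB_t

Itô's formula for f(t, x): d f(t, B_t) = (f_t + (1/2) f_xx) dt + f_x dB_t. Compute partials of f(t, x) = x^4*sin(6*t)/4:
  f_t(t,x)  = 3*x^4*cos(6*t)/2
  f_x(t,x)  = x^3*sin(6*t)
  f_xx(t,x) = 3*x^2*sin(6*t)
Assemble drift = f_t + (1/2) f_xx = 3*x^2*(x^2*cos(6*t) + sin(6*t))/2 and diffusion = f_x = x^3*sin(6*t). Substituting x = B_t:
  d(B_t^4*sin(6*t)/4) = (3*B_t^2*(B_t^2*cos(6*t) + sin(6*t))/2) dt + (B_t^3*sin(6*t)) dB_t.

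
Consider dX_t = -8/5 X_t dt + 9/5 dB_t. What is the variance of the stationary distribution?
lim Var(X_t) = 81/80

The OU SDE dX = -theta X dt + sigma dB admits the integrating factor exp(theta t): d(exp(theta t) X_t) = sigma exp(theta t) dB_t. Integrating from 0 to t gives X_t = x_0 * exp(-theta t) + sigma * int_0^t exp(-theta (t-s)) dB_s for any initial x_0. The Itô integral has variance (by the Itô isometry) sigma^2 * int_0^t exp(-2 theta (t - s)) ds = sigma^2 * (1 - exp(-2 theta t)) / (2 theta), independent of x_0.
With theta = 8/5, sigma = 9/5:
  Var(X_t) = (9/5)^2 * (1 - exp(-2*8/5 t)) / (2 * 8/5) = 81/80 - 81*exp(-16*t/5)/80.
As t -> infinity, exp(-2*8/5 t) -> 0, so the stationary variance is sigma^2 / (2 theta) = 81/80.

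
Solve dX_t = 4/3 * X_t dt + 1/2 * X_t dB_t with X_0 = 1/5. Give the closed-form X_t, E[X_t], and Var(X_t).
X_t = 1/5 * exp((29/24) t + (1/2) B_t); E[X_t] = exp(4*t/3)/5; Var(X_t) = (exp(t/4) - 1)*exp(8*t/3)/25

For GBM dX = mu X dt + sigma X dB with X_0 = x_0, apply Itô to Y = log X: dY = (mu - sigma^2/2) dt + sigma dB, so Y_t = log(x_0) + (mu - sigma^2/2) t + sigma B_t and hence X_t = x_0 * exp((mu - sigma^2/2) t + sigma B_t).
With mu = 4/3, sigma = 1/2, x_0 = 1/5, this gives:
  X_t = 1/5 * exp((29/24) * t + (1/2) * B_t).
Since sigma*B_t ~ Normal(0, sigma^2 t), E[exp(sigma*B_t)] = exp(sigma^2 t / 2); so E[X_t] = x_0 * exp((mu - sigma^2/2) t) * exp(sigma^2 t / 2) = x_0 * exp(mu t) = exp(4*t/3)/5.
Var(X_t) = E[X_t^2] - (E[X_t])^2 = x_0^2 * exp(2 mu t) * (exp(sigma^2 t) - 1) = (exp(t/4) - 1)*exp(8*t/3)/25.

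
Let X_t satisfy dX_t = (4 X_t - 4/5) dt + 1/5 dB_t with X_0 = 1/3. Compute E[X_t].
E[X_t] = 2*exp(4*t)/15 + 1/5

Taking expectations and using E[dB_t] = 0, the mean m(t) = E[X_t] satisfies the ODE m'(t) = a m(t) + b with m(0) = x_0. With a = 4, b = -4/5, x_0 = 1/3, the solution is
  m(t) = x_0 * exp(a t) + (b/a) * (exp(a t) - 1)
       = (1/3) * exp(4 t) + ((-4/5)/4) * (exp(4 t) - 1)
       = 2*exp(4*t)/15 + 1/5.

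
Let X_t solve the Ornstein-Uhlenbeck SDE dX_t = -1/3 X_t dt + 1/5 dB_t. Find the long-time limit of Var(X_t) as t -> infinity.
lim Var(X_t) = 3/50

The OU SDE dX = -theta X dt + sigma dB admits the integrating factor exp(theta t): d(exp(theta t) X_t) = sigma exp(theta t) dB_t. Integrating from 0 to t gives X_t = x_0 * exp(-theta t) + sigma * int_0^t exp(-theta (t-s)) dB_s for any initial x_0. The Itô integral has variance (by the Itô isometry) sigma^2 * int_0^t exp(-2 theta (t - s)) ds = sigma^2 * (1 - exp(-2 theta t)) / (2 theta), independent of x_0.
With theta = 1/3, sigma = 1/5:
  Var(X_t) = (1/5)^2 * (1 - exp(-2*1/3 t)) / (2 * 1/3) = 3/50 - 3*exp(-2*t/3)/50.
As t -> infinity, exp(-2*1/3 t) -> 0, so the stationary variance is sigma^2 / (2 theta) = 3/50.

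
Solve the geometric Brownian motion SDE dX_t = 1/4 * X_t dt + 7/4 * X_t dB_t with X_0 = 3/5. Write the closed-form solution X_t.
X_t = 3/5 * exp((-41/32) * t + (7/4) * B_t)

For GBM dX = mu X dt + sigma X dB with X_0 = x_0, apply Itô to Y = log X: dY = (mu - sigma^2/2) dt + sigma dB, so Y_t = log(x_0) + (mu - sigma^2/2) t + sigma B_t and hence X_t = x_0 * exp((mu - sigma^2/2) t + sigma B_t).
With mu = 1/4, sigma = 7/4, x_0 = 3/5, this gives:
  X_t = 3/5 * exp((-41/32) * t + (7/4) * B_t).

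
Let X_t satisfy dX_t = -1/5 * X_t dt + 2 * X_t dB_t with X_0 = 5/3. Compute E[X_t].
E[X_t] = 5*exp(-t/5)/3

For GBM dX = mu X dt + sigma X dB with X_0 = x_0, apply Itô to Y = log X: dY = (mu - sigma^2/2) dt + sigma dB, so Y_t = log(x_0) + (mu - sigma^2/2) t + sigma B_t and hence X_t = x_0 * exp((mu - sigma^2/2) t + sigma B_t).
With mu = -1/5, sigma = 2, x_0 = 5/3, this gives:
  X_t = 5/3 * exp((-11/5) * t + (2) * B_t).
Since sigma*B_t ~ Normal(0, sigma^2 t), E[exp(sigma*B_t)] = exp(sigma^2 t / 2); so E[X_t] = x_0 * exp((mu - sigma^2/2) t) * exp(sigma^2 t / 2) = x_0 * exp(mu t) = 5*exp(-t/5)/3.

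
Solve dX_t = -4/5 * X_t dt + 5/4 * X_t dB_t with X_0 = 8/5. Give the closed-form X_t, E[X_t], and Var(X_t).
X_t = 8/5 * exp((-253/160) t + (5/4) B_t); E[X_t] = 8*exp(-4*t/5)/5; Var(X_t) = (64*exp(25*t/16) - 64)*exp(-8*t/5)/25

For GBM dX = mu X dt + sigma X dB with X_0 = x_0, apply Itô to Y = log X: dY = (mu - sigma^2/2) dt + sigma dB, so Y_t = log(x_0) + (mu - sigma^2/2) t + sigma B_t and hence X_t = x_0 * exp((mu - sigma^2/2) t + sigma B_t).
With mu = -4/5, sigma = 5/4, x_0 = 8/5, this gives:
  X_t = 8/5 * exp((-253/160) * t + (5/4) * B_t).
Since sigma*B_t ~ Normal(0, sigma^2 t), E[exp(sigma*B_t)] = exp(sigma^2 t / 2); so E[X_t] = x_0 * exp((mu - sigma^2/2) t) * exp(sigma^2 t / 2) = x_0 * exp(mu t) = 8*exp(-4*t/5)/5.
Var(X_t) = E[X_t^2] - (E[X_t])^2 = x_0^2 * exp(2 mu t) * (exp(sigma^2 t) - 1) = (64*exp(25*t/16) - 64)*exp(-8*t/5)/25.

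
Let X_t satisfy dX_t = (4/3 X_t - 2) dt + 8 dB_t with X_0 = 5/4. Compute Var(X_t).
Var(X_t) = 24*exp(8*t/3) - 24

The variance V(t) = Var(X_t) satisfies V'(t) = 2 a V(t) + c^2 with V(0) = 0 (drift coefficient is linear in X, diffusion is constant). With a = 4/3, c = 8, the solution is
  V(t) = (c^2 / (2 a)) * (exp(2 a t) - 1)
       = (8^2 / (2*(4/3))) * (exp((8/3) t) - 1)
       = 24*exp(8*t/3) - 24.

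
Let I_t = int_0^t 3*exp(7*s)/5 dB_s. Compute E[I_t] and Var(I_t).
E[I_t] = 0; Var(I_t) = 9*exp(14*t)/350 - 9/350

The Itô integral of a deterministic integrand f(s) has mean 0 because each increment f(s) * (B_{s+ds} - B_s) has mean 0. By the Itô isometry:
  Var( int_0^t f(s) dB_s ) = E[ (int_0^t f(s) dB_s)^2 ] = int_0^t f(s)^2 ds.
Here f(s) = 3*exp(7*s)/5, so f(s)^2 = 9*exp(14*s)/25. Integrate:
  int_0^t (9*exp(14*s)/25) ds = 9*exp(14*t)/350 - 9/350.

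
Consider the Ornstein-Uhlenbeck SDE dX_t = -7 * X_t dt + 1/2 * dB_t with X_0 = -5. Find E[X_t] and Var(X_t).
E[X_t] = -5*exp(-7*t); Var(X_t) = 1/56 - exp(-14*t)/56

The OU SDE dX = -theta X dt + sigma dB admits the integrating factor exp(theta t): d(exp(theta t) X_t) = sigma exp(theta t) dB_t. Integrating from 0 to t:
  X_t = x_0 * exp(-theta t) + sigma * int_0^t exp(-theta (t-s)) dB_s.
The Itô integral has mean 0 and (by the Itô isometry) variance sigma^2 * int_0^t exp(-2 theta (t - s)) ds = sigma^2 * (1 - exp(-2 theta t)) / (2 theta).
With theta = 7, sigma = 1/2, x_0 = -5:
  E[X_t] = -5 * exp(-7 t) = -5*exp(-7*t)
  Var(X_t) = (1/2)^2 * (1 - exp(-2*7 t)) / (2 * 7) = 1/56 - exp(-14*t)/56.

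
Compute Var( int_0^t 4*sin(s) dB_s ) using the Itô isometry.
Var = 8*t - 4*sin(2*t)

The Itô integral of a deterministic integrand f(s) has mean 0 because each increment f(s) * (B_{s+ds} - B_s) has mean 0. By the Itô isometry:
  Var( int_0^t f(s) dB_s ) = E[ (int_0^t f(s) dB_s)^2 ] = int_0^t f(s)^2 ds.
Here f(s) = 4*sin(s), so f(s)^2 = 16*sin(s)^2. Integrate:
  int_0^t (16*sin(s)^2) ds = 8*t - 4*sin(2*t).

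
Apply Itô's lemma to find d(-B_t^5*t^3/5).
d(-B_t^5*t^3/5) = (B_t^3*t^2*(-3*B_t^2 - 10*t)/5) dt + (-B_t^4*t^3) dB_t

Itô's formula for f(t, x): d f(t, B_t) = (f_t + (1/2) f_xx) dt + f_x dB_t. Compute partials of f(t, x) = -t^3*x^5/5:
  f_t(t,x)  = -3*t^2*x^5/5
  f_x(t,x)  = -t^3*x^4
  f_xx(t,x) = -4*t^3*x^3
Assemble drift = f_t + (1/2) f_xx = t^2*x^3*(-10*t - 3*x^2)/5 and diffusion = f_x = -t^3*x^4. Substituting x = B_t:
  d(-B_t^5*t^3/5) = (B_t^3*t^2*(-3*B_t^2 - 10*t)/5) dt + (-B_t^4*t^3) dB_t.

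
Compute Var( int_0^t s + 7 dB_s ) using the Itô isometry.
Var = t*(t^2 + 21*t + 147)/3

The Itô integral of a deterministic integrand f(s) has mean 0 because each increment f(s) * (B_{s+ds} - B_s) has mean 0. By the Itô isometry:
  Var( int_0^t f(s) dB_s ) = E[ (int_0^t f(s) dB_s)^2 ] = int_0^t f(s)^2 ds.
Here f(s) = s + 7, so f(s)^2 = (s + 7)^2. Integrate:
  int_0^t ((s + 7)^2) ds = t*(t^2 + 21*t + 147)/3.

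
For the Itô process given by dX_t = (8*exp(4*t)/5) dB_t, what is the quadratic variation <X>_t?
<X>_t = 8*exp(8*t)/25 - 8/25

For an Itô process dX_t = a(t) dt + b(t) dB_t, the quadratic variation is <X>_t = int_0^t b(s)^2 ds (the drift term does not contribute). Here b(s) = 8*exp(4*s)/5, so
  b(s)^2 = 64*exp(8*s)/25.
Integrating from 0 to t:
  <X>_t = int_0^t (64*exp(8*s)/25) ds = 8*exp(8*t)/25 - 8/25.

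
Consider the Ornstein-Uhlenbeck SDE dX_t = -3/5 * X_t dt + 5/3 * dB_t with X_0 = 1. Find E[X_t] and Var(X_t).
E[X_t] = exp(-3*t/5); Var(X_t) = 125/54 - 125*exp(-6*t/5)/54

The OU SDE dX = -theta X dt + sigma dB admits the integrating factor exp(theta t): d(exp(theta t) X_t) = sigma exp(theta t) dB_t. Integrating from 0 to t:
  X_t = x_0 * exp(-theta t) + sigma * int_0^t exp(-theta (t-s)) dB_s.
The Itô integral has mean 0 and (by the Itô isometry) variance sigma^2 * int_0^t exp(-2 theta (t - s)) ds = sigma^2 * (1 - exp(-2 theta t)) / (2 theta).
With theta = 3/5, sigma = 5/3, x_0 = 1:
  E[X_t] = 1 * exp(-3/5 t) = exp(-3*t/5)
  Var(X_t) = (5/3)^2 * (1 - exp(-2*3/5 t)) / (2 * 3/5) = 125/54 - 125*exp(-6*t/5)/54.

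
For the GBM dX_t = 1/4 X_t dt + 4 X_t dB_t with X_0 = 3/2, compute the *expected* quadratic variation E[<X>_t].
E[<X>_t] = 24*exp(33*t/2)/11 - 24/11

<X>_t = int_0^t (4 * X_s)^2 ds. Taking expectation inside the integral: E[<X>_t] = 4^2 * int_0^t E[X_s^2] ds. For GBM, E[X_s^2] = x_0^2 * exp((2 mu + sigma^2) s). Integrating:
  E[<X>_t] = 4^2 * (3/2)^2 * (exp((2*(1/4) + 4^2) t) - 1) / (2*(1/4) + 4^2)
           = 4^2 * (3/2)^2 * (exp((33/2) t) - 1) / (33/2) = 24*exp(33*t/2)/11 - 24/11.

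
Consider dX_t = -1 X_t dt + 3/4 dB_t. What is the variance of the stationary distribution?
lim Var(X_t) = 9/32

The OU SDE dX = -theta X dt + sigma dB admits the integrating factor exp(theta t): d(exp(theta t) X_t) = sigma exp(theta t) dB_t. Integrating from 0 to t gives X_t = x_0 * exp(-theta t) + sigma * int_0^t exp(-theta (t-s)) dB_s for any initial x_0. The Itô integral has variance (by the Itô isometry) sigma^2 * int_0^t exp(-2 theta (t - s)) ds = sigma^2 * (1 - exp(-2 theta t)) / (2 theta), independent of x_0.
With theta = 1, sigma = 3/4:
  Var(X_t) = (3/4)^2 * (1 - exp(-2*1 t)) / (2 * 1) = 9/32 - 9*exp(-2*t)/32.
As t -> infinity, exp(-2*1 t) -> 0, so the stationary variance is sigma^2 / (2 theta) = 9/32.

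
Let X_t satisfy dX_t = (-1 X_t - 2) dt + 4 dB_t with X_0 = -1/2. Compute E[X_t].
E[X_t] = -2 + 3*exp(-t)/2

Taking expectations and using E[dB_t] = 0, the mean m(t) = E[X_t] satisfies the ODE m'(t) = a m(t) + b with m(0) = x_0. With a = -1, b = -2, x_0 = -1/2, the solution is
  m(t) = x_0 * exp(a t) + (b/a) * (exp(a t) - 1)
       = (-1/2) * exp((-1) t) + ((-2)/(-1)) * (exp((-1) t) - 1)
       = -2 + 3*exp(-t)/2.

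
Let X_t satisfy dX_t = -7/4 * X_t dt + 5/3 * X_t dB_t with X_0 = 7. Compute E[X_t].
E[X_t] = 7*exp(-7*t/4)

For GBM dX = mu X dt + sigma X dB with X_0 = x_0, apply Itô to Y = log X: dY = (mu - sigma^2/2) dt + sigma dB, so Y_t = log(x_0) + (mu - sigma^2/2) t + sigma B_t and hence X_t = x_0 * exp((mu - sigma^2/2) t + sigma B_t).
With mu = -7/4, sigma = 5/3, x_0 = 7, this gives:
  X_t = 7 * exp((-113/36) * t + (5/3) * B_t).
Since sigma*B_t ~ Normal(0, sigma^2 t), E[exp(sigma*B_t)] = exp(sigma^2 t / 2); so E[X_t] = x_0 * exp((mu - sigma^2/2) t) * exp(sigma^2 t / 2) = x_0 * exp(mu t) = 7*exp(-7*t/4).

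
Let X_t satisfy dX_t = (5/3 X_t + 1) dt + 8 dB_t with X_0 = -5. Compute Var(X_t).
Var(X_t) = 96*exp(10*t/3)/5 - 96/5

The variance V(t) = Var(X_t) satisfies V'(t) = 2 a V(t) + c^2 with V(0) = 0 (drift coefficient is linear in X, diffusion is constant). With a = 5/3, c = 8, the solution is
  V(t) = (c^2 / (2 a)) * (exp(2 a t) - 1)
       = (8^2 / (2*(5/3))) * (exp((10/3) t) - 1)
       = 96*exp(10*t/3)/5 - 96/5.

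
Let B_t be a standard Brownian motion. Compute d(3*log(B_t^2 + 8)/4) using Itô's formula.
d(3*log(B_t^2 + 8)/4) = (3*(8 - B_t^2)/(4*(B_t^2 + 8)^2)) dt + (3*B_t/(2*(B_t^2 + 8))) dB_t

Itô's formula for f(B_t) gives d f(B_t) = f'(B_t) dB_t + (1/2) f''(B_t) dt. Compute derivatives of f(x) = 3*log(x^2 + 8)/4:
  f'(x)  = 3*x/(2*(x^2 + 8))
  f''(x) = 3*(8 - x^2)/(2*(x^2 + 8)^2)
Substitute x = B_t and multiply the f'' term by 1/2:
  drift     = (1/2) * (3*(8 - x^2)/(2*(x^2 + 8)^2)) evaluated at B_t = 3*(8 - B_t^2)/(4*(B_t^2 + 8)^2)
  diffusion = (3*x/(2*(x^2 + 8))) evaluated at B_t = 3*B_t/(2*(B_t^2 + 8))
Therefore d(3*log(B_t^2 + 8)/4) = (3*(8 - B_t^2)/(4*(B_t^2 + 8)^2)) dt + (3*B_t/(2*(B_t^2 + 8))) dB_t.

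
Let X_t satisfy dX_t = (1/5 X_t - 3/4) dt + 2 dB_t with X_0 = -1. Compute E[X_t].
E[X_t] = 15/4 - 19*exp(t/5)/4

Taking expectations and using E[dB_t] = 0, the mean m(t) = E[X_t] satisfies the ODE m'(t) = a m(t) + b with m(0) = x_0. With a = 1/5, b = -3/4, x_0 = -1, the solution is
  m(t) = x_0 * exp(a t) + (b/a) * (exp(a t) - 1)
       = (-1) * exp((1/5) t) + ((-3/4)/(1/5)) * (exp((1/5) t) - 1)
       = 15/4 - 19*exp(t/5)/4.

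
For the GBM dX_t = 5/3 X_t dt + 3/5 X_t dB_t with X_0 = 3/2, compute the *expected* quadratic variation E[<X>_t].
E[<X>_t] = 243*exp(277*t/75)/1108 - 243/1108

<X>_t = int_0^t ((3/5) * X_s)^2 ds. Taking expectation inside the integral: E[<X>_t] = (3/5)^2 * int_0^t E[X_s^2] ds. For GBM, E[X_s^2] = x_0^2 * exp((2 mu + sigma^2) s). Integrating:
  E[<X>_t] = (3/5)^2 * (3/2)^2 * (exp((2*(5/3) + (3/5)^2) t) - 1) / (2*(5/3) + (3/5)^2)
           = (3/5)^2 * (3/2)^2 * (exp((277/75) t) - 1) / (277/75) = 243*exp(277*t/75)/1108 - 243/1108.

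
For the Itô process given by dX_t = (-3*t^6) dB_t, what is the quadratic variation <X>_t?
<X>_t = 9*t^13/13

For an Itô process dX_t = a(t) dt + b(t) dB_t, the quadratic variation is <X>_t = int_0^t b(s)^2 ds (the drift term does not contribute). Here b(s) = -3*s^6, so
  b(s)^2 = 9*s^12.
Integrating from 0 to t:
  <X>_t = int_0^t (9*s^12) ds = 9*t^13/13.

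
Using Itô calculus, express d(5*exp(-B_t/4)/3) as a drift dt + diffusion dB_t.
d(5*exp(-B_t/4)/3) = (5*exp(-B_t/4)/96) dt + (-5*exp(-B_t/4)/12) dB_t

Itô's formula for f(B_t) gives d f(B_t) = f'(B_t) dB_t + (1/2) f''(B_t) dt. Compute derivatives of f(x) = 5*exp(-x/4)/3:
  f'(x)  = -5*exp(-x/4)/12
  f''(x) = 5*exp(-x/4)/48
Substitute x = B_t and multiply the f'' term by 1/2:
  drift     = (1/2) * (5*exp(-x/4)/48) evaluated at B_t = 5*exp(-B_t/4)/96
  diffusion = (-5*exp(-x/4)/12) evaluated at B_t = -5*exp(-B_t/4)/12
Therefore d(5*exp(-B_t/4)/3) = (5*exp(-B_t/4)/96) dt + (-5*exp(-B_t/4)/12) dB_t.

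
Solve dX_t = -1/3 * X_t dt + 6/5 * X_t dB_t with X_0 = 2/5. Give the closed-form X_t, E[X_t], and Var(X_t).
X_t = 2/5 * exp((-79/75) t + (6/5) B_t); E[X_t] = 2*exp(-t/3)/5; Var(X_t) = (4*exp(36*t/25) - 4)*exp(-2*t/3)/25

For GBM dX = mu X dt + sigma X dB with X_0 = x_0, apply Itô to Y = log X: dY = (mu - sigma^2/2) dt + sigma dB, so Y_t = log(x_0) + (mu - sigma^2/2) t + sigma B_t and hence X_t = x_0 * exp((mu - sigma^2/2) t + sigma B_t).
With mu = -1/3, sigma = 6/5, x_0 = 2/5, this gives:
  X_t = 2/5 * exp((-79/75) * t + (6/5) * B_t).
Since sigma*B_t ~ Normal(0, sigma^2 t), E[exp(sigma*B_t)] = exp(sigma^2 t / 2); so E[X_t] = x_0 * exp((mu - sigma^2/2) t) * exp(sigma^2 t / 2) = x_0 * exp(mu t) = 2*exp(-t/3)/5.
Var(X_t) = E[X_t^2] - (E[X_t])^2 = x_0^2 * exp(2 mu t) * (exp(sigma^2 t) - 1) = (4*exp(36*t/25) - 4)*exp(-2*t/3)/25.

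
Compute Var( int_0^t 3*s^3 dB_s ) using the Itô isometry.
Var = 9*t^7/7

The Itô integral of a deterministic integrand f(s) has mean 0 because each increment f(s) * (B_{s+ds} - B_s) has mean 0. By the Itô isometry:
  Var( int_0^t f(s) dB_s ) = E[ (int_0^t f(s) dB_s)^2 ] = int_0^t f(s)^2 ds.
Here f(s) = 3*s^3, so f(s)^2 = 9*s^6. Integrate:
  int_0^t (9*s^6) ds = 9*t^7/7.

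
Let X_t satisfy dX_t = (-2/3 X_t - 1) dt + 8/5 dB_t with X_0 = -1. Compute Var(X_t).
Var(X_t) = 48/25 - 48*exp(-4*t/3)/25

The variance V(t) = Var(X_t) satisfies V'(t) = 2 a V(t) + c^2 with V(0) = 0 (drift coefficient is linear in X, diffusion is constant). With a = -2/3, c = 8/5, the solution is
  V(t) = (c^2 / (2 a)) * (exp(2 a t) - 1)
       = ((8/5)^2 / (2*(-2/3))) * (exp((-4/3) t) - 1)
       = 48/25 - 48*exp(-4*t/3)/25.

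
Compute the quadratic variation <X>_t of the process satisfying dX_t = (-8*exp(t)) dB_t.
<X>_t = 32*exp(2*t) - 32

For an Itô process dX_t = a(t) dt + b(t) dB_t, the quadratic variation is <X>_t = int_0^t b(s)^2 ds (the drift term does not contribute). Here b(s) = -8*exp(s), so
  b(s)^2 = 64*exp(2*s).
Integrating from 0 to t:
  <X>_t = int_0^t (64*exp(2*s)) ds = 32*exp(2*t) - 32.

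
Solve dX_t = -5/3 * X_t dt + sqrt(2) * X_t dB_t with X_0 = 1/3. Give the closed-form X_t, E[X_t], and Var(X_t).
X_t = 1/3 * exp((-8/3) t + (sqrt(2)) B_t); E[X_t] = exp(-5*t/3)/3; Var(X_t) = (exp(2*t) - 1)*exp(-10*t/3)/9

For GBM dX = mu X dt + sigma X dB with X_0 = x_0, apply Itô to Y = log X: dY = (mu - sigma^2/2) dt + sigma dB, so Y_t = log(x_0) + (mu - sigma^2/2) t + sigma B_t and hence X_t = x_0 * exp((mu - sigma^2/2) t + sigma B_t).
With mu = -5/3, sigma = sqrt(2), x_0 = 1/3, this gives:
  X_t = 1/3 * exp((-8/3) * t + (sqrt(2)) * B_t).
Since sigma*B_t ~ Normal(0, sigma^2 t), E[exp(sigma*B_t)] = exp(sigma^2 t / 2); so E[X_t] = x_0 * exp((mu - sigma^2/2) t) * exp(sigma^2 t / 2) = x_0 * exp(mu t) = exp(-5*t/3)/3.
Var(X_t) = E[X_t^2] - (E[X_t])^2 = x_0^2 * exp(2 mu t) * (exp(sigma^2 t) - 1) = (exp(2*t) - 1)*exp(-10*t/3)/9.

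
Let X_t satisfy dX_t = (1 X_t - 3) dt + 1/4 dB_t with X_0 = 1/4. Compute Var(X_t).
Var(X_t) = exp(2*t)/32 - 1/32

The variance V(t) = Var(X_t) satisfies V'(t) = 2 a V(t) + c^2 with V(0) = 0 (drift coefficient is linear in X, diffusion is constant). With a = 1, c = 1/4, the solution is
  V(t) = (c^2 / (2 a)) * (exp(2 a t) - 1)
       = ((1/4)^2 / (2*1)) * (exp(2 t) - 1)
       = exp(2*t)/32 - 1/32.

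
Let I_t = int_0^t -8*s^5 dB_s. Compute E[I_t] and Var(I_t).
E[I_t] = 0; Var(I_t) = 64*t^11/11

The Itô integral of a deterministic integrand f(s) has mean 0 because each increment f(s) * (B_{s+ds} - B_s) has mean 0. By the Itô isometry:
  Var( int_0^t f(s) dB_s ) = E[ (int_0^t f(s) dB_s)^2 ] = int_0^t f(s)^2 ds.
Here f(s) = -8*s^5, so f(s)^2 = 64*s^10. Integrate:
  int_0^t (64*s^10) ds = 64*t^11/11.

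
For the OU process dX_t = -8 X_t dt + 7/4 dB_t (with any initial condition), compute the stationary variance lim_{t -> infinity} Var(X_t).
lim Var(X_t) = 49/256

The OU SDE dX = -theta X dt + sigma dB admits the integrating factor exp(theta t): d(exp(theta t) X_t) = sigma exp(theta t) dB_t. Integrating from 0 to t gives X_t = x_0 * exp(-theta t) + sigma * int_0^t exp(-theta (t-s)) dB_s for any initial x_0. The Itô integral has variance (by the Itô isometry) sigma^2 * int_0^t exp(-2 theta (t - s)) ds = sigma^2 * (1 - exp(-2 theta t)) / (2 theta), independent of x_0.
With theta = 8, sigma = 7/4:
  Var(X_t) = (7/4)^2 * (1 - exp(-2*8 t)) / (2 * 8) = 49/256 - 49*exp(-16*t)/256.
As t -> infinity, exp(-2*8 t) -> 0, so the stationary variance is sigma^2 / (2 theta) = 49/256.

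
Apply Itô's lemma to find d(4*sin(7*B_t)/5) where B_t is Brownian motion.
d(4*sin(7*B_t)/5) = (-98*sin(7*B_t)/5) dt + (28*cos(7*B_t)/5) dB_t

Itô's formula for f(B_t) gives d f(B_t) = f'(B_t) dB_t + (1/2) f''(B_t) dt. Compute derivatives of f(x) = 4*sin(7*x)/5:
  f'(x)  = 28*cos(7*x)/5
  f''(x) = -196*sin(7*x)/5
Substitute x = B_t and multiply the f'' term by 1/2:
  drift     = (1/2) * (-196*sin(7*x)/5) evaluated at B_t = -98*sin(7*B_t)/5
  diffusion = (28*cos(7*x)/5) evaluated at B_t = 28*cos(7*B_t)/5
Therefore d(4*sin(7*B_t)/5) = (-98*sin(7*B_t)/5) dt + (28*cos(7*B_t)/5) dB_t.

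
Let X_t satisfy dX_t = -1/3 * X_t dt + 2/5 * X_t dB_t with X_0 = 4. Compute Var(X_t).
Var(X_t) = (16*exp(4*t/25) - 16)*exp(-2*t/3)

For GBM dX = mu X dt + sigma X dB with X_0 = x_0, apply Itô to Y = log X: dY = (mu - sigma^2/2) dt + sigma dB, so Y_t = log(x_0) + (mu - sigma^2/2) t + sigma B_t and hence X_t = x_0 * exp((mu - sigma^2/2) t + sigma B_t).
With mu = -1/3, sigma = 2/5, x_0 = 4, this gives:
  X_t = 4 * exp((-31/75) * t + (2/5) * B_t).
Since sigma*B_t ~ Normal(0, sigma^2 t), E[exp(sigma*B_t)] = exp(sigma^2 t / 2); so E[X_t] = x_0 * exp((mu - sigma^2/2) t) * exp(sigma^2 t / 2) = x_0 * exp(mu t) = 4*exp(-t/3).
Var(X_t) = E[X_t^2] - (E[X_t])^2 = x_0^2 * exp(2 mu t) * (exp(sigma^2 t) - 1) = (16*exp(4*t/25) - 16)*exp(-2*t/3).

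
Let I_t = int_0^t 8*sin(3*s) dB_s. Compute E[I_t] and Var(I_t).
E[I_t] = 0; Var(I_t) = 32*t - 16*sin(6*t)/3

The Itô integral of a deterministic integrand f(s) has mean 0 because each increment f(s) * (B_{s+ds} - B_s) has mean 0. By the Itô isometry:
  Var( int_0^t f(s) dB_s ) = E[ (int_0^t f(s) dB_s)^2 ] = int_0^t f(s)^2 ds.
Here f(s) = 8*sin(3*s), so f(s)^2 = 64*sin(3*s)^2. Integrate:
  int_0^t (64*sin(3*s)^2) ds = 32*t - 16*sin(6*t)/3.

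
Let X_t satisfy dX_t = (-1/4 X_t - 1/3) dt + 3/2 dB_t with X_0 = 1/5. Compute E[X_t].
E[X_t] = -4/3 + 23*exp(-t/4)/15

Taking expectations and using E[dB_t] = 0, the mean m(t) = E[X_t] satisfies the ODE m'(t) = a m(t) + b with m(0) = x_0. With a = -1/4, b = -1/3, x_0 = 1/5, the solution is
  m(t) = x_0 * exp(a t) + (b/a) * (exp(a t) - 1)
       = (1/5) * exp((-1/4) t) + ((-1/3)/(-1/4)) * (exp((-1/4) t) - 1)
       = -4/3 + 23*exp(-t/4)/15.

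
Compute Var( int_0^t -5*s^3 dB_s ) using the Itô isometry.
Var = 25*t^7/7

The Itô integral of a deterministic integrand f(s) has mean 0 because each increment f(s) * (B_{s+ds} - B_s) has mean 0. By the Itô isometry:
  Var( int_0^t f(s) dB_s ) = E[ (int_0^t f(s) dB_s)^2 ] = int_0^t f(s)^2 ds.
Here f(s) = -5*s^3, so f(s)^2 = 25*s^6. Integrate:
  int_0^t (25*s^6) ds = 25*t^7/7.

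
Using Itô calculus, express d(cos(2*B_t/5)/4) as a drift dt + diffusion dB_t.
d(cos(2*B_t/5)/4) = (-cos(2*B_t/5)/50) dt + (-sin(2*B_t/5)/10) dB_t

Itô's formula for f(B_t) gives d f(B_t) = f'(B_t) dB_t + (1/2) f''(B_t) dt. Compute derivatives of f(x) = cos(2*x/5)/4:
  f'(x)  = -sin(2*x/5)/10
  f''(x) = -cos(2*x/5)/25
Substitute x = B_t and multiply the f'' term by 1/2:
  drift     = (1/2) * (-cos(2*x/5)/25) evaluated at B_t = -cos(2*B_t/5)/50
  diffusion = (-sin(2*x/5)/10) evaluated at B_t = -sin(2*B_t/5)/10
Therefore d(cos(2*B_t/5)/4) = (-cos(2*B_t/5)/50) dt + (-sin(2*B_t/5)/10) dB_t.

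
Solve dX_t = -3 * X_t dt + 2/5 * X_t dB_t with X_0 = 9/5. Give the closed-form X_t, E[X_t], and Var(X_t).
X_t = 9/5 * exp((-77/25) t + (2/5) B_t); E[X_t] = 9*exp(-3*t)/5; Var(X_t) = (81*exp(4*t/25) - 81)*exp(-6*t)/25

For GBM dX = mu X dt + sigma X dB with X_0 = x_0, apply Itô to Y = log X: dY = (mu - sigma^2/2) dt + sigma dB, so Y_t = log(x_0) + (mu - sigma^2/2) t + sigma B_t and hence X_t = x_0 * exp((mu - sigma^2/2) t + sigma B_t).
With mu = -3, sigma = 2/5, x_0 = 9/5, this gives:
  X_t = 9/5 * exp((-77/25) * t + (2/5) * B_t).
Since sigma*B_t ~ Normal(0, sigma^2 t), E[exp(sigma*B_t)] = exp(sigma^2 t / 2); so E[X_t] = x_0 * exp((mu - sigma^2/2) t) * exp(sigma^2 t / 2) = x_0 * exp(mu t) = 9*exp(-3*t)/5.
Var(X_t) = E[X_t^2] - (E[X_t])^2 = x_0^2 * exp(2 mu t) * (exp(sigma^2 t) - 1) = (81*exp(4*t/25) - 81)*exp(-6*t)/25.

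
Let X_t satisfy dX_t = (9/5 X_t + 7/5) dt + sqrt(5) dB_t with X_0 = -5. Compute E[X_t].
E[X_t] = -38*exp(9*t/5)/9 - 7/9

Taking expectations and using E[dB_t] = 0, the mean m(t) = E[X_t] satisfies the ODE m'(t) = a m(t) + b with m(0) = x_0. With a = 9/5, b = 7/5, x_0 = -5, the solution is
  m(t) = x_0 * exp(a t) + (b/a) * (exp(a t) - 1)
       = (-5) * exp((9/5) t) + ((7/5)/(9/5)) * (exp((9/5) t) - 1)
       = -38*exp(9*t/5)/9 - 7/9.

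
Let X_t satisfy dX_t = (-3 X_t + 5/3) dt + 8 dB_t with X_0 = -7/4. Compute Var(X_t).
Var(X_t) = 32/3 - 32*exp(-6*t)/3

The variance V(t) = Var(X_t) satisfies V'(t) = 2 a V(t) + c^2 with V(0) = 0 (drift coefficient is linear in X, diffusion is constant). With a = -3, c = 8, the solution is
  V(t) = (c^2 / (2 a)) * (exp(2 a t) - 1)
       = (8^2 / (2*(-3))) * (exp((-6) t) - 1)
       = 32/3 - 32*exp(-6*t)/3.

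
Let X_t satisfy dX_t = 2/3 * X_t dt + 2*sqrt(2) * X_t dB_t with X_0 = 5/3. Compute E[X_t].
E[X_t] = 5*exp(2*t/3)/3

For GBM dX = mu X dt + sigma X dB with X_0 = x_0, apply Itô to Y = log X: dY = (mu - sigma^2/2) dt + sigma dB, so Y_t = log(x_0) + (mu - sigma^2/2) t + sigma B_t and hence X_t = x_0 * exp((mu - sigma^2/2) t + sigma B_t).
With mu = 2/3, sigma = 2*sqrt(2), x_0 = 5/3, this gives:
  X_t = 5/3 * exp((-10/3) * t + (2*sqrt(2)) * B_t).
Since sigma*B_t ~ Normal(0, sigma^2 t), E[exp(sigma*B_t)] = exp(sigma^2 t / 2); so E[X_t] = x_0 * exp((mu - sigma^2/2) t) * exp(sigma^2 t / 2) = x_0 * exp(mu t) = 5*exp(2*t/3)/3.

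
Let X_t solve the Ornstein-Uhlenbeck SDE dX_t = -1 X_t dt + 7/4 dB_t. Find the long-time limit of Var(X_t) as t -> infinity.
lim Var(X_t) = 49/32

The OU SDE dX = -theta X dt + sigma dB admits the integrating factor exp(theta t): d(exp(theta t) X_t) = sigma exp(theta t) dB_t. Integrating from 0 to t gives X_t = x_0 * exp(-theta t) + sigma * int_0^t exp(-theta (t-s)) dB_s for any initial x_0. The Itô integral has variance (by the Itô isometry) sigma^2 * int_0^t exp(-2 theta (t - s)) ds = sigma^2 * (1 - exp(-2 theta t)) / (2 theta), independent of x_0.
With theta = 1, sigma = 7/4:
  Var(X_t) = (7/4)^2 * (1 - exp(-2*1 t)) / (2 * 1) = 49/32 - 49*exp(-2*t)/32.
As t -> infinity, exp(-2*1 t) -> 0, so the stationary variance is sigma^2 / (2 theta) = 49/32.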